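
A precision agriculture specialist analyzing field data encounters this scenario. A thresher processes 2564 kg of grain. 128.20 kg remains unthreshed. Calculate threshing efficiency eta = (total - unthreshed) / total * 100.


eta = (total - unthreshed) / total * 100
    = (2564 - 128.20) / 2564 * 100
    = 2435.80 / 2564 * 100
    = 95%


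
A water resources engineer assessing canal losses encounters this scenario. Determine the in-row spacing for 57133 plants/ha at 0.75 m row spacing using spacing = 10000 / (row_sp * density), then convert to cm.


spacing = 10000 / (row_sp * density)
        = 10000 / (0.75 * 57133)
        = 10000 / 42849.75
        = 0.23337 m = 23.34 cm


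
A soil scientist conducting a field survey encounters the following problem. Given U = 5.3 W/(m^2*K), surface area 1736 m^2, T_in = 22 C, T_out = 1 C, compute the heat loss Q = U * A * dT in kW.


dT = 22 - (1) = 21 K
Q = U * A * dT
  = 5.3 * 1736 * 21
  = 193216.80 W = 193.22 kW


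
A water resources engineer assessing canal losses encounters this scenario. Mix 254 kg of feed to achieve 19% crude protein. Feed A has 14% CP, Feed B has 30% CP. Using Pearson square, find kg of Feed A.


parts_A = CP_b - target = 30 - 19 = 11
parts_B = target - CP_a = 19 - 14 = 5
total_parts = 11 + 5 = 16
Feed A = 254 * 11 / 16 = 174.63 kg
Feed B = 254 * 5 / 16 = 79.38 kg

174.63 kg


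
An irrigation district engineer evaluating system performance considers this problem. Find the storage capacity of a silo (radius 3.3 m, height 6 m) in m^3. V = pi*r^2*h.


V = pi * r^2 * h
  = pi * 3.3^2 * 6
  = pi * 10.89 * 6
  = 205.27 m^3


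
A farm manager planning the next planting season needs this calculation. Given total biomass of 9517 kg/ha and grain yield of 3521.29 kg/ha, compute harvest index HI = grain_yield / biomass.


HI = grain_yield / biomass
   = 3521.29 / 9517
   = 0.37


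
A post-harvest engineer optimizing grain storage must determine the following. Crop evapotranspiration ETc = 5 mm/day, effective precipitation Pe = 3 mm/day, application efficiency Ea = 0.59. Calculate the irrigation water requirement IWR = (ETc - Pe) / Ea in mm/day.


IWR = (ETc - Pe) / Ea
    = (5 - 3) / 0.59
    = 2 / 0.59
    = 3.39 mm/day


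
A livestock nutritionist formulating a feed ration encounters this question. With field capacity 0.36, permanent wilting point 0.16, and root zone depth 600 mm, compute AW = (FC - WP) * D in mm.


AW = (FC - WP) * D
   = (0.36 - 0.16) * 600
   = 0.20 * 600
   = 120 mm


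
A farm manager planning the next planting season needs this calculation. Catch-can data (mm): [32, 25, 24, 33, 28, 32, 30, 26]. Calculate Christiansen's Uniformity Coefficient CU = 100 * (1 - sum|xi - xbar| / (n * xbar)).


xbar = 230 / 8 = 28.750
sum|xi - xbar| = 24
CU = 100 * (1 - 24 / (8 * 28.750))
   = 100 * (1 - 0.1043)
   = 89.57%


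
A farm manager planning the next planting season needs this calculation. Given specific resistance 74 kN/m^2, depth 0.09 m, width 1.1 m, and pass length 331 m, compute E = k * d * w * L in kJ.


E = k * d * w * L
  = 74 * 0.09 * 1.1 * 331
  = 2424.91 kJ


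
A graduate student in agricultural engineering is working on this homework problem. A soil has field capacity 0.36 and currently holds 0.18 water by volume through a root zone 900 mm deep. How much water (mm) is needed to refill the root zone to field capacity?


SMD = (FC - theta) * D
    = (0.36 - 0.18) * 900
    = 0.180 * 900
    = 162 mm


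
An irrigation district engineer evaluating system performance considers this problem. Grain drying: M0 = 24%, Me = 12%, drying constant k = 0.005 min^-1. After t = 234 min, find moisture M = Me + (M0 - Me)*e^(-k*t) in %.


M = Me + (M0 - Me) * e^(-k*t)
  = 12 + (24 - 12) * e^(-0.005*234)
  = 12 + 12 * e^(-1.170)
  = 12 + 12 * 0.31037
  = 12 + 3.7244
  = 15.72%


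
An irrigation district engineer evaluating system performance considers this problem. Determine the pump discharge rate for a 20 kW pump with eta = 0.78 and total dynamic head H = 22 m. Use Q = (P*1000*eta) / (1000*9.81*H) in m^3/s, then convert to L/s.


Q = (P * 1000 * eta) / (rho * g * H)
  = (20 * 1000 * 0.78) / (1000 * 9.81 * 22)
  = 15600 / 215820
  = 0.07228 m^3/s = 72.28 L/s


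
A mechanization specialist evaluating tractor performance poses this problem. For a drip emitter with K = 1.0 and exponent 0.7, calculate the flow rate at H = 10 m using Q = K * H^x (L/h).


Q = K * H^x
  = 1.0 * 10^0.7
  = 1.0 * 5.0119
  = 5.01 L/h


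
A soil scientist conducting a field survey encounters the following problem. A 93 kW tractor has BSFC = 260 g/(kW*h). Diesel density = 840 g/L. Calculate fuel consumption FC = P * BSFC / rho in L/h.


FC = P * BSFC / rho_fuel
   = 93 * 260 / 840
   = 24180 / 840
   = 28.79 L/h


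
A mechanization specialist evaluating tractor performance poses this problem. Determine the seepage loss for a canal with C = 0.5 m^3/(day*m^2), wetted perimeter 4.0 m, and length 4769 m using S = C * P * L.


S = C * P * L
  = 0.5 * 4.0 * 4769
  = 9538 m^3/day


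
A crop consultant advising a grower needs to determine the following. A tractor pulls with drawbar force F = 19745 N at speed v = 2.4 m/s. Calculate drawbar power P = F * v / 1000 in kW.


P = F * v / 1000
  = 19745 * 2.4 / 1000
  = 47388 / 1000
  = 47.39 kW


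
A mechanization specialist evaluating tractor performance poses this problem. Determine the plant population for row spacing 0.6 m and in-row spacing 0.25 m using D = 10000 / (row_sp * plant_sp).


D = 10000 / (row_sp * plant_sp)
  = 10000 / (0.6 * 0.25)
  = 10000 / 0.1500
  = 66666.67 plants/ha


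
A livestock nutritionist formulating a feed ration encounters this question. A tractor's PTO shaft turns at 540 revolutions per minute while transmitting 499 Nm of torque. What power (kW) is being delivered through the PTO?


P = 2*pi*n*T / 60000
  = 2*pi * 540 * 499 / 60000
  = 1693067.11 / 60000
  = 28.22 kW


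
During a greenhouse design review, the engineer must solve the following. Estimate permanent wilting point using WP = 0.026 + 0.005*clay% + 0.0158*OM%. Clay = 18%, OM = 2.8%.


WP = 0.026 + 0.005*18 + 0.0158*2.8
   = 0.026 + 0.0900 + 0.0442
   = 0.1602


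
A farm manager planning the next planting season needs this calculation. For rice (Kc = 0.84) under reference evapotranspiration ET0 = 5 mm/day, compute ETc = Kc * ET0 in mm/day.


ETc = Kc * ET0
    = 0.84 * 5
    = 4.20 mm/day


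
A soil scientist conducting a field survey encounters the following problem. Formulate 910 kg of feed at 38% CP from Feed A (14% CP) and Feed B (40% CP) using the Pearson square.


parts_A = CP_b - target = 40 - 38 = 2
parts_B = target - CP_a = 38 - 14 = 24
total_parts = 2 + 24 = 26
Feed A = 910 * 2 / 26 = 70 kg
Feed B = 910 * 24 / 26 = 840 kg

70 kg


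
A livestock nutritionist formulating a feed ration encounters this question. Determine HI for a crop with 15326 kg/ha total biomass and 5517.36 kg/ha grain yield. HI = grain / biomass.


HI = grain_yield / biomass
   = 5517.36 / 15326
   = 0.36


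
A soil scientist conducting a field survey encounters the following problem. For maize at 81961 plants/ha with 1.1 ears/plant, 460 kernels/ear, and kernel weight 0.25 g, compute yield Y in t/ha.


Y = density * ears * kernels * kw
  = 81961 * 1.1 * 460 * 0.25 g/ha
  = 10368066.50 g/ha
  = 10368.07 kg/ha = 10.37 t/ha


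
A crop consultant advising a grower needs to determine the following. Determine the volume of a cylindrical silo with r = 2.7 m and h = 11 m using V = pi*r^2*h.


V = pi * r^2 * h
  = pi * 2.7^2 * 11
  = pi * 7.29 * 11
  = 251.92 m^3


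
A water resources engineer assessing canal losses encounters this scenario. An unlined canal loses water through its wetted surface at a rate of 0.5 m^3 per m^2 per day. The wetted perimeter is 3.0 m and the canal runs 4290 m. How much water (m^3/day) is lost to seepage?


S = C * P * L
  = 0.5 * 3.0 * 4290
  = 6435 m^3/day


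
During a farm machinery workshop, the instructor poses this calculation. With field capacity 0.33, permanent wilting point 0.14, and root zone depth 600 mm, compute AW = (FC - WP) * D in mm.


AW = (FC - WP) * D
   = (0.33 - 0.14) * 600
   = 0.19 * 600
   = 114 mm


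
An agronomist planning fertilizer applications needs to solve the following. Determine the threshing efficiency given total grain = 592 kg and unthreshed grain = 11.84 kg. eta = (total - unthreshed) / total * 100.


eta = (total - unthreshed) / total * 100
    = (592 - 11.84) / 592 * 100
    = 580.16 / 592 * 100
    = 98%


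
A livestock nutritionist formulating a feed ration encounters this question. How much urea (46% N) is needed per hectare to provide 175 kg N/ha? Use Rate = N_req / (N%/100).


Rate = N_required / (N_content / 100)
     = 175 / (46 / 100)
     = 175 / 0.46
     = 380.43 kg/ha


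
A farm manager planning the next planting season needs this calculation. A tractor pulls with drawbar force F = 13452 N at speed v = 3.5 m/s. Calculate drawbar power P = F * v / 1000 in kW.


P = F * v / 1000
  = 13452 * 3.5 / 1000
  = 47082 / 1000
  = 47.08 kW


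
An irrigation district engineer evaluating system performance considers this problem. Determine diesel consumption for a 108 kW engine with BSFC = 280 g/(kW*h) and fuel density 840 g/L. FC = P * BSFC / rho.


FC = P * BSFC / rho_fuel
   = 108 * 280 / 840
   = 30240 / 840
   = 36 L/h


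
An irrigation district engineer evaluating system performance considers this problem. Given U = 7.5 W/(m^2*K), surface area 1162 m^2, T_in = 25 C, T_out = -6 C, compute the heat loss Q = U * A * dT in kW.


dT = 25 - (-6) = 31 K
Q = U * A * dT
  = 7.5 * 1162 * 31
  = 270165 W = 270.17 kW


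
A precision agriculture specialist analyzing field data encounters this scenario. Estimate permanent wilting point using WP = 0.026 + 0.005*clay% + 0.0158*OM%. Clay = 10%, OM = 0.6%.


WP = 0.026 + 0.005*10 + 0.0158*0.6
   = 0.026 + 0.0500 + 0.0095
   = 0.0855


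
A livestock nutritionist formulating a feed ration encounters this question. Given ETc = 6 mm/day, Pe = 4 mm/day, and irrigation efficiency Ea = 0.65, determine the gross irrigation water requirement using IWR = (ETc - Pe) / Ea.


IWR = (ETc - Pe) / Ea
    = (6 - 4) / 0.65
    = 2 / 0.65
    = 3.08 mm/day


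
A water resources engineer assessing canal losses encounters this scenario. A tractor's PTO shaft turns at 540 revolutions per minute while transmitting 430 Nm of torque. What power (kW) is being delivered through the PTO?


P = 2*pi*n*T / 60000
  = 2*pi * 540 * 430 / 60000
  = 1458955.63 / 60000
  = 24.32 kW


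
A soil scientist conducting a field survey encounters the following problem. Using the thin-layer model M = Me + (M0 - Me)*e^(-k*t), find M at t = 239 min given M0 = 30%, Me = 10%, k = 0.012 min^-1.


M = Me + (M0 - Me) * e^(-k*t)
  = 10 + (30 - 10) * e^(-0.012*239)
  = 10 + 20 * e^(-2.868)
  = 10 + 20 * 0.05681
  = 10 + 1.1362
  = 11.14%


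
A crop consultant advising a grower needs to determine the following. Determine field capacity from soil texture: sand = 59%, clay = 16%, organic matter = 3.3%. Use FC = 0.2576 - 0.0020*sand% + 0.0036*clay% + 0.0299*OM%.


FC = 0.2576 - 0.0020*59 + 0.0036*16 + 0.0299*3.3
   = 0.2576 - 0.1180 + 0.0576 + 0.0987
   = 0.2959


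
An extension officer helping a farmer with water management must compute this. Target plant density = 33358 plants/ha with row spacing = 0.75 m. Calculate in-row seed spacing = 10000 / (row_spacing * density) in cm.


spacing = 10000 / (row_sp * density)
        = 10000 / (0.75 * 33358)
        = 10000 / 25018.50
        = 0.39970 m = 39.97 cm


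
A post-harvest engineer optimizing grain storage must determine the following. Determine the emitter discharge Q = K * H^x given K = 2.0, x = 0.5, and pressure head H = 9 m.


Q = K * H^x
  = 2.0 * 9^0.5
  = 2.0 * 3
  = 6 L/h


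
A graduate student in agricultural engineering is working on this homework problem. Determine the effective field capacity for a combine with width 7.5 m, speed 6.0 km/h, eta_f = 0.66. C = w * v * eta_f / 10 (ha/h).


C = w * v * eta_f / 10
  = 7.5 * 6.0 * 0.66 / 10
  = 29.70 / 10
  = 2.97 ha/h


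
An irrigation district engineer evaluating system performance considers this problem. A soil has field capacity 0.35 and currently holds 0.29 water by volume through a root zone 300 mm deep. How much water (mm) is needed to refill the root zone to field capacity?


SMD = (FC - theta) * D
    = (0.35 - 0.29) * 300
    = 0.060 * 300
    = 18 mm


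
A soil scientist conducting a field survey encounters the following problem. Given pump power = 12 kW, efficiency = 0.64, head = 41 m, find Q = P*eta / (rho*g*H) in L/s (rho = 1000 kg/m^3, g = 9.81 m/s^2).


Q = (P * 1000 * eta) / (rho * g * H)
  = (12 * 1000 * 0.64) / (1000 * 9.81 * 41)
  = 7680 / 402210
  = 0.01909 m^3/s = 19.09 L/s


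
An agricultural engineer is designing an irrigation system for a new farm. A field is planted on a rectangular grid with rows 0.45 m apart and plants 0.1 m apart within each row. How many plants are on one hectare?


D = 10000 / (row_sp * plant_sp)
  = 10000 / (0.45 * 0.1)
  = 10000 / 0.0450
  = 222222.22 plants/ha


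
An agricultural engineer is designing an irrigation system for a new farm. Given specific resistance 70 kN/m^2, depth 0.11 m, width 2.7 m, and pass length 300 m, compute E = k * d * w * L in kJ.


E = k * d * w * L
  = 70 * 0.11 * 2.7 * 300
  = 6237 kJ


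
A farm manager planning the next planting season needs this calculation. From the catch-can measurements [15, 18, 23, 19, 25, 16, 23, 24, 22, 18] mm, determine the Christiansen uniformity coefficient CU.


xbar = 203 / 10 = 20.300
sum|xi - xbar| = 31
CU = 100 * (1 - 31 / (10 * 20.300))
   = 100 * (1 - 0.1527)
   = 84.73%


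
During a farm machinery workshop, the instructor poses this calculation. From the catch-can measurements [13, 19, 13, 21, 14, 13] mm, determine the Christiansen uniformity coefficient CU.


xbar = 93 / 6 = 15.500
sum|xi - xbar| = 18
CU = 100 * (1 - 18 / (6 * 15.500))
   = 100 * (1 - 0.1935)
   = 80.65%


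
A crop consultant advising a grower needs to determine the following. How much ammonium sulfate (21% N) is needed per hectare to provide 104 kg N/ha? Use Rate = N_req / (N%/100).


Rate = N_required / (N_content / 100)
     = 104 / (21 / 100)
     = 104 / 0.21
     = 495.24 kg/ha


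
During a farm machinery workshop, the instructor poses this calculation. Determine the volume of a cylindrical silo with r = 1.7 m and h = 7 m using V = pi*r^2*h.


V = pi * r^2 * h
  = pi * 1.7^2 * 7
  = pi * 2.89 * 7
  = 63.55 m^3


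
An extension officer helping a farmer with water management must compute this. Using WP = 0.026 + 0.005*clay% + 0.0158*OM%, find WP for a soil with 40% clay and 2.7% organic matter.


WP = 0.026 + 0.005*40 + 0.0158*2.7
   = 0.026 + 0.2000 + 0.0427
   = 0.2687


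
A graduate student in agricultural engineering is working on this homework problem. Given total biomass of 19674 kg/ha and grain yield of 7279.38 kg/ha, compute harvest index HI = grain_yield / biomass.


HI = grain_yield / biomass
   = 7279.38 / 19674
   = 0.37


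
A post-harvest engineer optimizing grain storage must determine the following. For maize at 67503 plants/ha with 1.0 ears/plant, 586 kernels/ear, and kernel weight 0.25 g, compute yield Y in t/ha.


Y = density * ears * kernels * kw
  = 67503 * 1.0 * 586 * 0.25 g/ha
  = 9889189.50 g/ha
  = 9889.19 kg/ha = 9.89 t/ha


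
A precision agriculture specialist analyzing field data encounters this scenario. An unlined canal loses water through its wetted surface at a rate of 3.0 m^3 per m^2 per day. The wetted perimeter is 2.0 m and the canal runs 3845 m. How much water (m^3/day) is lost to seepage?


S = C * P * L
  = 3.0 * 2.0 * 3845
  = 23070 m^3/day


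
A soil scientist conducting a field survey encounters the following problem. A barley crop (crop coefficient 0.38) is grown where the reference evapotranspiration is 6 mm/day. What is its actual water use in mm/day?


ETc = Kc * ET0
    = 0.38 * 6
    = 2.28 mm/day


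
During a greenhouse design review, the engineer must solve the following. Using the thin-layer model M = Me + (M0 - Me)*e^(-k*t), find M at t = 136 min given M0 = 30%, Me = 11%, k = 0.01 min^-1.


M = Me + (M0 - Me) * e^(-k*t)
  = 11 + (30 - 11) * e^(-0.01*136)
  = 11 + 19 * e^(-1.360)
  = 11 + 19 * 0.25666
  = 11 + 4.8766
  = 15.88%


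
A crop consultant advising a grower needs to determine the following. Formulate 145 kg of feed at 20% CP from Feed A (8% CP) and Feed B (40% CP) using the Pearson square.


parts_A = CP_b - target = 40 - 20 = 20
parts_B = target - CP_a = 20 - 8 = 12
total_parts = 20 + 12 = 32
Feed A = 145 * 20 / 32 = 90.63 kg
Feed B = 145 * 12 / 32 = 54.38 kg

90.63 kg


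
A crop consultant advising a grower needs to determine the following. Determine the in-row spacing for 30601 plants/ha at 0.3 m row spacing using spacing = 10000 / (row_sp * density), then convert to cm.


spacing = 10000 / (row_sp * density)
        = 10000 / (0.3 * 30601)
        = 10000 / 9180.30
        = 1.08929 m = 108.93 cm


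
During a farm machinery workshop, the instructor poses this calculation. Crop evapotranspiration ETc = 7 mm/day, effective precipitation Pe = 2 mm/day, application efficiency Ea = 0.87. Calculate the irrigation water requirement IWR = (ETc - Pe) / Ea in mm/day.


IWR = (ETc - Pe) / Ea
    = (7 - 2) / 0.87
    = 5 / 0.87
    = 5.75 mm/day


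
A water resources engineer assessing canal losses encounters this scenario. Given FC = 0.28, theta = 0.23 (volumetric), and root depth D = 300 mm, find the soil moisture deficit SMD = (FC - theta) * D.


SMD = (FC - theta) * D
    = (0.28 - 0.23) * 300
    = 0.050 * 300
    = 15 mm


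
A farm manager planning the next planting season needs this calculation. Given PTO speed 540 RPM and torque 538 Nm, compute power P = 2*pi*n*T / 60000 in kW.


P = 2*pi*n*T / 60000
  = 2*pi * 540 * 538 / 60000
  = 1825391.00 / 60000
  = 30.42 kW


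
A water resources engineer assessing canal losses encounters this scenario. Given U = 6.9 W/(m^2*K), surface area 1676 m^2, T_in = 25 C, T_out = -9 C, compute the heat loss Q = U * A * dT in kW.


dT = 25 - (-9) = 34 K
Q = U * A * dT
  = 6.9 * 1676 * 34
  = 393189.60 W = 393.19 kW


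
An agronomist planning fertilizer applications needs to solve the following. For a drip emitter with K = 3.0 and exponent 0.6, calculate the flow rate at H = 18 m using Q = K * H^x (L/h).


Q = K * H^x
  = 3.0 * 18^0.6
  = 3.0 * 5.6645
  = 16.99 L/h


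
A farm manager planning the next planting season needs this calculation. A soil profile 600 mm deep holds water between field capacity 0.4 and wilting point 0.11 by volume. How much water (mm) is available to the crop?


AW = (FC - WP) * D
   = (0.4 - 0.11) * 600
   = 0.29 * 600
   = 174 mm


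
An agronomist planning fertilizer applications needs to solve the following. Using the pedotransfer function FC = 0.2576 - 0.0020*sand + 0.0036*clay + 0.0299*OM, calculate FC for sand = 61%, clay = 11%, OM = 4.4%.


FC = 0.2576 - 0.0020*61 + 0.0036*11 + 0.0299*4.4
   = 0.2576 - 0.1220 + 0.0396 + 0.1316
   = 0.3068


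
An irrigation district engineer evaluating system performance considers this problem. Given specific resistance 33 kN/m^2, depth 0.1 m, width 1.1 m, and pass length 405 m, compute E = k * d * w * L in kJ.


E = k * d * w * L
  = 33 * 0.1 * 1.1 * 405
  = 1470.15 kJ


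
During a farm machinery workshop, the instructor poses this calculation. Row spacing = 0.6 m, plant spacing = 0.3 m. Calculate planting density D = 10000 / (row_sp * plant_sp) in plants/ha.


D = 10000 / (row_sp * plant_sp)
  = 10000 / (0.6 * 0.3)
  = 10000 / 0.1800
  = 55555.56 plants/ha


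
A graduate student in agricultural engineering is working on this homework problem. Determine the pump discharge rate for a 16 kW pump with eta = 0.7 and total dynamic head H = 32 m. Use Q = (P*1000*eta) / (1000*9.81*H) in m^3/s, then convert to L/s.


Q = (P * 1000 * eta) / (rho * g * H)
  = (16 * 1000 * 0.7) / (1000 * 9.81 * 32)
  = 11200 / 313920
  = 0.03568 m^3/s = 35.68 L/s


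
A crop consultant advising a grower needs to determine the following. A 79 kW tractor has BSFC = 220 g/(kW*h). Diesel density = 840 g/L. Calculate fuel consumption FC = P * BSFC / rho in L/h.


FC = P * BSFC / rho_fuel
   = 79 * 220 / 840
   = 17380 / 840
   = 20.69 L/h


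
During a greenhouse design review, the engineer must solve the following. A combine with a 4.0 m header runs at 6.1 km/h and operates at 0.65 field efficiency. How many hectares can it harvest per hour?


C = w * v * eta_f / 10
  = 4.0 * 6.1 * 0.65 / 10
  = 15.86 / 10
  = 1.59 ha/h


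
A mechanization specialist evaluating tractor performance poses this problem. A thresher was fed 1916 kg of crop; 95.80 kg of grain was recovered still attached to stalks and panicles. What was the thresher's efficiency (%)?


eta = (total - unthreshed) / total * 100
    = (1916 - 95.80) / 1916 * 100
    = 1820.20 / 1916 * 100
    = 95%


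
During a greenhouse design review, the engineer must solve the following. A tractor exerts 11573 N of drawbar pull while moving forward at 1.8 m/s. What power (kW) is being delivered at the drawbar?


P = F * v / 1000
  = 11573 * 1.8 / 1000
  = 20831.40 / 1000
  = 20.83 kW


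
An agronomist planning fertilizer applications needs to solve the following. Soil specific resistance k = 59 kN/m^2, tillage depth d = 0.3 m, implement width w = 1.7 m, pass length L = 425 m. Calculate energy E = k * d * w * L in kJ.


E = k * d * w * L
  = 59 * 0.3 * 1.7 * 425
  = 12788.25 kJ


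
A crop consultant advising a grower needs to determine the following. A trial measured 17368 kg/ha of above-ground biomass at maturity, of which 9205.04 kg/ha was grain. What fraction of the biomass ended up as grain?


HI = grain_yield / biomass
   = 9205.04 / 17368
   = 0.53


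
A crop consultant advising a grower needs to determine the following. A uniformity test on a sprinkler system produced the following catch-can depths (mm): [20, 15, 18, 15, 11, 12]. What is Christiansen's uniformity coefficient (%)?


xbar = 91 / 6 = 15.167
sum|xi - xbar| = 15.333
CU = 100 * (1 - 15.333 / (6 * 15.167))
   = 100 * (1 - 0.1685)
   = 83.15%


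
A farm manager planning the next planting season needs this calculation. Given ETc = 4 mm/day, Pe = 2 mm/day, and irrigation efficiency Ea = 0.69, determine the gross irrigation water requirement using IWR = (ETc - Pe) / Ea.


IWR = (ETc - Pe) / Ea
    = (4 - 2) / 0.69
    = 2 / 0.69
    = 2.90 mm/day


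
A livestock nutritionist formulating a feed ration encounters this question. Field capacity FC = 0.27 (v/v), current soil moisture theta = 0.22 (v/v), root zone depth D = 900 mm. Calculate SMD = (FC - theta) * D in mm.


SMD = (FC - theta) * D
    = (0.27 - 0.22) * 900
    = 0.050 * 900
    = 45 mm


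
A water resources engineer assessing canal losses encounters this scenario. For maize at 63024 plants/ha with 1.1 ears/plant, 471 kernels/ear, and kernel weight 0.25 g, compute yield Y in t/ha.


Y = density * ears * kernels * kw
  = 63024 * 1.1 * 471 * 0.25 g/ha
  = 8163183.60 g/ha
  = 8163.18 kg/ha = 8.16 t/ha


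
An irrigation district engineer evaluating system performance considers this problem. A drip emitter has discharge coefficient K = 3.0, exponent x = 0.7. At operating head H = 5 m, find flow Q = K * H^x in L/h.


Q = K * H^x
  = 3.0 * 5^0.7
  = 3.0 * 3.0852
  = 9.26 L/h


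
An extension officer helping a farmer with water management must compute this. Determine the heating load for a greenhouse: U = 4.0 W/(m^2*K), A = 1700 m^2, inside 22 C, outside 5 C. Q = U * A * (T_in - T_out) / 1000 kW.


dT = 22 - (5) = 17 K
Q = U * A * dT
  = 4.0 * 1700 * 17
  = 115600 W = 115.60 kW


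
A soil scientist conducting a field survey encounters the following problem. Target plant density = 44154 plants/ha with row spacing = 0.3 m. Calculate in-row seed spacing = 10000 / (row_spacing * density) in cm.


spacing = 10000 / (row_sp * density)
        = 10000 / (0.3 * 44154)
        = 10000 / 13246.20
        = 0.75493 m = 75.49 cm


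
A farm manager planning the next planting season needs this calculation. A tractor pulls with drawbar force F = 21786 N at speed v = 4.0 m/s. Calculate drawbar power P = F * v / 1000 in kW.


P = F * v / 1000
  = 21786 * 4.0 / 1000
  = 87144 / 1000
  = 87.14 kW


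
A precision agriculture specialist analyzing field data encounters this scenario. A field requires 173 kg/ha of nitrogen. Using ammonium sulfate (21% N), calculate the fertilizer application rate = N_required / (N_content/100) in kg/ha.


Rate = N_required / (N_content / 100)
     = 173 / (21 / 100)
     = 173 / 0.21
     = 823.81 kg/ha


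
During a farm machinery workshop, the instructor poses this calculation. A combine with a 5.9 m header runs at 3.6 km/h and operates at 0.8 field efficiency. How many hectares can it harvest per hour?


C = w * v * eta_f / 10
  = 5.9 * 3.6 * 0.8 / 10
  = 16.99 / 10
  = 1.70 ha/h


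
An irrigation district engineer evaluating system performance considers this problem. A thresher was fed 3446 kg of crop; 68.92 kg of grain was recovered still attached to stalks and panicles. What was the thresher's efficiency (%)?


eta = (total - unthreshed) / total * 100
    = (3446 - 68.92) / 3446 * 100
    = 3377.08 / 3446 * 100
    = 98%


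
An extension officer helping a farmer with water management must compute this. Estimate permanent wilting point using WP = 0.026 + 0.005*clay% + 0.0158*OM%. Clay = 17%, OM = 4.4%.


WP = 0.026 + 0.005*17 + 0.0158*4.4
   = 0.026 + 0.0850 + 0.0695
   = 0.1805


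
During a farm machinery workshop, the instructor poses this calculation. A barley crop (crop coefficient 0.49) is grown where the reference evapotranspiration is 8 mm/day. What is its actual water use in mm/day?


ETc = Kc * ET0
    = 0.49 * 8
    = 3.92 mm/day


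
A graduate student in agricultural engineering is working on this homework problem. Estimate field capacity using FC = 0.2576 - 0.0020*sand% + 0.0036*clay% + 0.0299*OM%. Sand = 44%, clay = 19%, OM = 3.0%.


FC = 0.2576 - 0.0020*44 + 0.0036*19 + 0.0299*3.0
   = 0.2576 - 0.0880 + 0.0684 + 0.0897
   = 0.3277


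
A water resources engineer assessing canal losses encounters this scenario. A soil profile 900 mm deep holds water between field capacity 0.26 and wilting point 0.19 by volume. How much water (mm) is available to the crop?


AW = (FC - WP) * D
   = (0.26 - 0.19) * 900
   = 0.07 * 900
   = 63 mm


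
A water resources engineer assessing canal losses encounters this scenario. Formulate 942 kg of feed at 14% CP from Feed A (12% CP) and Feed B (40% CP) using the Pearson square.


parts_A = CP_b - target = 40 - 14 = 26
parts_B = target - CP_a = 14 - 12 = 2
total_parts = 26 + 2 = 28
Feed A = 942 * 26 / 28 = 874.71 kg
Feed B = 942 * 2 / 28 = 67.29 kg

874.71 kg


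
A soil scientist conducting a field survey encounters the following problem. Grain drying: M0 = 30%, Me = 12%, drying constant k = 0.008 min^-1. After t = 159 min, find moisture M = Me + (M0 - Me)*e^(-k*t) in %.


M = Me + (M0 - Me) * e^(-k*t)
  = 12 + (30 - 12) * e^(-0.008*159)
  = 12 + 18 * e^(-1.272)
  = 12 + 18 * 0.28027
  = 12 + 5.0449
  = 17.04%


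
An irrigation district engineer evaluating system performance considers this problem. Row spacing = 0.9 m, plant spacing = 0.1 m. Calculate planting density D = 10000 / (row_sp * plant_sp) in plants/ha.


D = 10000 / (row_sp * plant_sp)
  = 10000 / (0.9 * 0.1)
  = 10000 / 0.0900
  = 111111.11 plants/ha


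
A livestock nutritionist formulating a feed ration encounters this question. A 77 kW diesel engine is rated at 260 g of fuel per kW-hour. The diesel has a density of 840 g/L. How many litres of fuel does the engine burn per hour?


FC = P * BSFC / rho_fuel
   = 77 * 260 / 840
   = 20020 / 840
   = 23.83 L/h


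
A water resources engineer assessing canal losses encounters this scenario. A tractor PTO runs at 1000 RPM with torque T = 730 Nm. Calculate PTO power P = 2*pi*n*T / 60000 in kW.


P = 2*pi*n*T / 60000
  = 2*pi * 1000 * 730 / 60000
  = 4586725.27 / 60000
  = 76.45 kW


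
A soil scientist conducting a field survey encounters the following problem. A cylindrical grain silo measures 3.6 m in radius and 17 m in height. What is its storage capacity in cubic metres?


V = pi * r^2 * h
  = pi * 3.6^2 * 17
  = pi * 12.96 * 17
  = 692.16 m^3


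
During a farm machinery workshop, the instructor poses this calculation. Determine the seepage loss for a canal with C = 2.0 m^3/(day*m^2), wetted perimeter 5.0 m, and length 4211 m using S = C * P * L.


S = C * P * L
  = 2.0 * 5.0 * 4211
  = 42110 m^3/day


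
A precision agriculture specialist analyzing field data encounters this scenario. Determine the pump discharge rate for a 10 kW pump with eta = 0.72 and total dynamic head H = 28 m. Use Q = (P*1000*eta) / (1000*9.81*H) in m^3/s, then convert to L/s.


Q = (P * 1000 * eta) / (rho * g * H)
  = (10 * 1000 * 0.72) / (1000 * 9.81 * 28)
  = 7200 / 274680
  = 0.02621 m^3/s = 26.21 L/s


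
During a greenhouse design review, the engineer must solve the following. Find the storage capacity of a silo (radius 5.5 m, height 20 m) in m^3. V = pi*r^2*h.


V = pi * r^2 * h
  = pi * 5.5^2 * 20
  = pi * 30.25 * 20
  = 1900.66 m^3


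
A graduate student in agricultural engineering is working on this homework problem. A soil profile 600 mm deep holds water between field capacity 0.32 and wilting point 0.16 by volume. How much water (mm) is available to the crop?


AW = (FC - WP) * D
   = (0.32 - 0.16) * 600
   = 0.16 * 600
   = 96 mm


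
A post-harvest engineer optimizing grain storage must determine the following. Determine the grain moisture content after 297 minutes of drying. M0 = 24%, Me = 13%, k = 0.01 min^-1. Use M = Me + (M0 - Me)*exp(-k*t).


M = Me + (M0 - Me) * e^(-k*t)
  = 13 + (24 - 13) * e^(-0.01*297)
  = 13 + 11 * e^(-2.970)
  = 13 + 11 * 0.05130
  = 13 + 0.5643
  = 13.56%


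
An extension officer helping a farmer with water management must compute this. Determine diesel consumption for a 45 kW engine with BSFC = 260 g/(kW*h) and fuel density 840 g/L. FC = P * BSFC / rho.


FC = P * BSFC / rho_fuel
   = 45 * 260 / 840
   = 11700 / 840
   = 13.93 L/h


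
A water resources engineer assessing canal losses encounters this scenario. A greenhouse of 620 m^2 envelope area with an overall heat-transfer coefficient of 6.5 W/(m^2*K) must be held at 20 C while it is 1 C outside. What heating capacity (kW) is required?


dT = 20 - (1) = 19 K
Q = U * A * dT
  = 6.5 * 620 * 19
  = 76570 W = 76.57 kW


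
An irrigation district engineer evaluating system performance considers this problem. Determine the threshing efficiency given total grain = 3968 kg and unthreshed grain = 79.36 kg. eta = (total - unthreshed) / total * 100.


eta = (total - unthreshed) / total * 100
    = (3968 - 79.36) / 3968 * 100
    = 3888.64 / 3968 * 100
    = 98%


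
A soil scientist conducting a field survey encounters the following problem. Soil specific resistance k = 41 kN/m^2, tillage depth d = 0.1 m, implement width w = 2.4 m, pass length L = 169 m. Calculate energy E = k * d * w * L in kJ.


E = k * d * w * L
  = 41 * 0.1 * 2.4 * 169
  = 1662.96 kJ


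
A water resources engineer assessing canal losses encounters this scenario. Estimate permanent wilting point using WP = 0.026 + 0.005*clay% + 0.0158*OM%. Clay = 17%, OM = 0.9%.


WP = 0.026 + 0.005*17 + 0.0158*0.9
   = 0.026 + 0.0850 + 0.0142
   = 0.1252


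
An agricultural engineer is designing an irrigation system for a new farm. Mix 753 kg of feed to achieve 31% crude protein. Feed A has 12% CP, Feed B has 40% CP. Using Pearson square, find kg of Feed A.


parts_A = CP_b - target = 40 - 31 = 9
parts_B = target - CP_a = 31 - 12 = 19
total_parts = 9 + 19 = 28
Feed A = 753 * 9 / 28 = 242.04 kg
Feed B = 753 * 19 / 28 = 510.96 kg

242.04 kg


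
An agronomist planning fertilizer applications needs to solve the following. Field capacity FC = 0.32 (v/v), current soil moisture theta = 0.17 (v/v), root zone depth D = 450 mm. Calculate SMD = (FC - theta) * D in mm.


SMD = (FC - theta) * D
    = (0.32 - 0.17) * 450
    = 0.150 * 450
    = 67.50 mm


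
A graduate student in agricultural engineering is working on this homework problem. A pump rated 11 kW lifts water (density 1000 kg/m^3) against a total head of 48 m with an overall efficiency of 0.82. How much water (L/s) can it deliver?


Q = (P * 1000 * eta) / (rho * g * H)
  = (11 * 1000 * 0.82) / (1000 * 9.81 * 48)
  = 9020 / 470880
  = 0.01916 m^3/s = 19.16 L/s


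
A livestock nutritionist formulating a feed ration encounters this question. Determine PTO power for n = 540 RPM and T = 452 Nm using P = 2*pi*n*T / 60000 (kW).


P = 2*pi*n*T / 60000
  = 2*pi * 540 * 452 / 60000
  = 1533599.87 / 60000
  = 25.56 kW


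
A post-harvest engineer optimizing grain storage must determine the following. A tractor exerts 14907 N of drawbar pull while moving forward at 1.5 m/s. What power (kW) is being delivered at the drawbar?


P = F * v / 1000
  = 14907 * 1.5 / 1000
  = 22360.50 / 1000
  = 22.36 kW


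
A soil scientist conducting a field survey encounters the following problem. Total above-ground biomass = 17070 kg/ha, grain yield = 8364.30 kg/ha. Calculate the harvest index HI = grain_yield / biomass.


HI = grain_yield / biomass
   = 8364.30 / 17070
   = 0.49


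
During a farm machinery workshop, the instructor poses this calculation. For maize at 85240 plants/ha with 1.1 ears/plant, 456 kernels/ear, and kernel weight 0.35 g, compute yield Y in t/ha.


Y = density * ears * kernels * kw
  = 85240 * 1.1 * 456 * 0.35 g/ha
  = 14964734.40 g/ha
  = 14964.73 kg/ha = 14.96 t/ha


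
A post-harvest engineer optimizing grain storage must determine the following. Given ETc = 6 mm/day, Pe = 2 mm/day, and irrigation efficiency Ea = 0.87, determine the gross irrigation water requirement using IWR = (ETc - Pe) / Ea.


IWR = (ETc - Pe) / Ea
    = (6 - 2) / 0.87
    = 4 / 0.87
    = 4.60 mm/day


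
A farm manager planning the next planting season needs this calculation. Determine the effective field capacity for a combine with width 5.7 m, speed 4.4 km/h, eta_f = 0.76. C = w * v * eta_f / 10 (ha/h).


C = w * v * eta_f / 10
  = 5.7 * 4.4 * 0.76 / 10
  = 19.06 / 10
  = 1.91 ha/h


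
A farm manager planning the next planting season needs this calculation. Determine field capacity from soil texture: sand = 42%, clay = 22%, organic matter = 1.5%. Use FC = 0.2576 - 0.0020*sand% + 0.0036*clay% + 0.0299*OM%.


FC = 0.2576 - 0.0020*42 + 0.0036*22 + 0.0299*1.5
   = 0.2576 - 0.0840 + 0.0792 + 0.0449
   = 0.2977


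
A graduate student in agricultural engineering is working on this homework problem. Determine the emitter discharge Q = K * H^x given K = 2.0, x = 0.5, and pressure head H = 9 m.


Q = K * H^x
  = 2.0 * 9^0.5
  = 2.0 * 3
  = 6 L/h


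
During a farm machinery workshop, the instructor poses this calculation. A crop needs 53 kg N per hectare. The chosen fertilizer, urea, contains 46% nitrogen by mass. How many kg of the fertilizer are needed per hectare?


Rate = N_required / (N_content / 100)
     = 53 / (46 / 100)
     = 53 / 0.46
     = 115.22 kg/ha


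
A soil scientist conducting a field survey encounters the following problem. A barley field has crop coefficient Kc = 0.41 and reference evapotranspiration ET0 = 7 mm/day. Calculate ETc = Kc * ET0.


ETc = Kc * ET0
    = 0.41 * 7
    = 2.87 mm/day


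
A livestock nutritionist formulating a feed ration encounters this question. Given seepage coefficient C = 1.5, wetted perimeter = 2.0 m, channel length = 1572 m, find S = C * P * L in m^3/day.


S = C * P * L
  = 1.5 * 2.0 * 1572
  = 4716 m^3/day


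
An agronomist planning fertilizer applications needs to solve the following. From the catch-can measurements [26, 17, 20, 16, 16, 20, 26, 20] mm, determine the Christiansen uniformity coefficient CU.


xbar = 161 / 8 = 20.125
sum|xi - xbar| = 23.500
CU = 100 * (1 - 23.500 / (8 * 20.125))
   = 100 * (1 - 0.1460)
   = 85.40%


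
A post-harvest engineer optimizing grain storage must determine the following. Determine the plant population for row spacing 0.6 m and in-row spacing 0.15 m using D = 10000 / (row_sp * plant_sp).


D = 10000 / (row_sp * plant_sp)
  = 10000 / (0.6 * 0.15)
  = 10000 / 0.0900
  = 111111.11 plants/ha


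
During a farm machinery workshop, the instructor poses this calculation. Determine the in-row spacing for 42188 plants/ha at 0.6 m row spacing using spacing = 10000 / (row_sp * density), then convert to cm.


spacing = 10000 / (row_sp * density)
        = 10000 / (0.6 * 42188)
        = 10000 / 25312.80
        = 0.39506 m = 39.51 cm


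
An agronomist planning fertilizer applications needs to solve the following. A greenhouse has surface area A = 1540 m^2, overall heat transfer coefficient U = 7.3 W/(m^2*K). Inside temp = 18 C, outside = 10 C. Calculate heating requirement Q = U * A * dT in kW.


dT = 18 - (10) = 8 K
Q = U * A * dT
  = 7.3 * 1540 * 8
  = 89936 W = 89.94 kW


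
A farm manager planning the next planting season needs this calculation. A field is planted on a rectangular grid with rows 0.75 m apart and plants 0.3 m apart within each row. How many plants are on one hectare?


D = 10000 / (row_sp * plant_sp)
  = 10000 / (0.75 * 0.3)
  = 10000 / 0.2250
  = 44444.44 plants/ha


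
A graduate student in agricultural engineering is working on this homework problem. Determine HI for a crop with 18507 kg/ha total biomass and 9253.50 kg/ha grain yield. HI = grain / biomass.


HI = grain_yield / biomass
   = 9253.50 / 18507
   = 0.50


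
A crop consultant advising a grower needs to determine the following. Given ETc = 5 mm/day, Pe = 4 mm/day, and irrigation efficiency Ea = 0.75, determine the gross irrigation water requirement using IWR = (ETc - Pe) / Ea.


IWR = (ETc - Pe) / Ea
    = (5 - 4) / 0.75
    = 1 / 0.75
    = 1.33 mm/day


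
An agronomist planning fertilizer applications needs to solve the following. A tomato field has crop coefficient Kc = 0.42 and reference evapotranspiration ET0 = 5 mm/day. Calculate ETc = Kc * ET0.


ETc = Kc * ET0
    = 0.42 * 5
    = 2.10 mm/day


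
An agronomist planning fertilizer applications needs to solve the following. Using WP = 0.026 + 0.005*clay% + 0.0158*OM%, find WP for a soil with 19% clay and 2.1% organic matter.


WP = 0.026 + 0.005*19 + 0.0158*2.1
   = 0.026 + 0.0950 + 0.0332
   = 0.1542


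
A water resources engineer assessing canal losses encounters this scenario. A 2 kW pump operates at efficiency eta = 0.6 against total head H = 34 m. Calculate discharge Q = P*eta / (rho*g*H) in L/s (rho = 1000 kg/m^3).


Q = (P * 1000 * eta) / (rho * g * H)
  = (2 * 1000 * 0.6) / (1000 * 9.81 * 34)
  = 1200 / 333540
  = 0.00360 m^3/s = 3.60 L/s


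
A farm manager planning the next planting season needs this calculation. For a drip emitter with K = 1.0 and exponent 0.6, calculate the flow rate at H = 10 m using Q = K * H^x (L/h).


Q = K * H^x
  = 1.0 * 10^0.6
  = 1.0 * 3.9811
  = 3.98 L/h


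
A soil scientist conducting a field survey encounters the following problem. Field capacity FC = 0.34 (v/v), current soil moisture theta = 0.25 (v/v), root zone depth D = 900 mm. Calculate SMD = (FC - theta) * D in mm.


SMD = (FC - theta) * D
    = (0.34 - 0.25) * 900
    = 0.090 * 900
    = 81 mm


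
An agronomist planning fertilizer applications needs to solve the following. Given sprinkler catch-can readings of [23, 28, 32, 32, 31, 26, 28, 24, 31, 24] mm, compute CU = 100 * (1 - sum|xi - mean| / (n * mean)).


xbar = 279 / 10 = 27.900
sum|xi - xbar| = 29.200
CU = 100 * (1 - 29.200 / (10 * 27.900))
   = 100 * (1 - 0.1047)
   = 89.53%
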